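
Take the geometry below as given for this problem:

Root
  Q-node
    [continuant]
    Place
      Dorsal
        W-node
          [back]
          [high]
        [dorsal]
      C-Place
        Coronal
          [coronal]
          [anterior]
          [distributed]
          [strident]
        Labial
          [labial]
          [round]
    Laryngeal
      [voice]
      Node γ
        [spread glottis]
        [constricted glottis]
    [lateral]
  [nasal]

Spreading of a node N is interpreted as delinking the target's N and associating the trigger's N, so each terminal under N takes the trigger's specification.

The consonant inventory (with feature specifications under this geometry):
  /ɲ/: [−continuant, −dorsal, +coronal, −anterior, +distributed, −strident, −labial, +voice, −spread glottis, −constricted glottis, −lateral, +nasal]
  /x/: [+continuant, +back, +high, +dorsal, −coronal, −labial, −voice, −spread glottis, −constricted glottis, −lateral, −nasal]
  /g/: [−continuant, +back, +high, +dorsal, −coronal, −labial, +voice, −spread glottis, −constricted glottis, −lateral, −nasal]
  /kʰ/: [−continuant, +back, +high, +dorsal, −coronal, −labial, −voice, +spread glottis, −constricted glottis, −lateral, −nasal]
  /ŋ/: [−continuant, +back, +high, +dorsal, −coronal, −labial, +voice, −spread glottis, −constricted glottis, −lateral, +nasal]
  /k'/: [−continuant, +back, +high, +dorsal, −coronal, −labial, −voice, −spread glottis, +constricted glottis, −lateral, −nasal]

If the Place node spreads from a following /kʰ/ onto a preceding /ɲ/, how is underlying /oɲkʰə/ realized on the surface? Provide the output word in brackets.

The Place node dominates the terminals [back], [high], [dorsal], [coronal], [anterior], [distributed], [strident], [labial], [round].
Spreading Place from /kʰ/ onto /ɲ/ replaces those values with /kʰ/'s: [+back], [+high], [+dorsal], [−coronal], [−labial]. Features outside Place ([continuant], [voice], [spread glottis], …) stay as in /ɲ/.
Among the inventory, only /ŋ/ has exactly this specification, giving the surface form [oŋkʰə].

[oŋkʰə]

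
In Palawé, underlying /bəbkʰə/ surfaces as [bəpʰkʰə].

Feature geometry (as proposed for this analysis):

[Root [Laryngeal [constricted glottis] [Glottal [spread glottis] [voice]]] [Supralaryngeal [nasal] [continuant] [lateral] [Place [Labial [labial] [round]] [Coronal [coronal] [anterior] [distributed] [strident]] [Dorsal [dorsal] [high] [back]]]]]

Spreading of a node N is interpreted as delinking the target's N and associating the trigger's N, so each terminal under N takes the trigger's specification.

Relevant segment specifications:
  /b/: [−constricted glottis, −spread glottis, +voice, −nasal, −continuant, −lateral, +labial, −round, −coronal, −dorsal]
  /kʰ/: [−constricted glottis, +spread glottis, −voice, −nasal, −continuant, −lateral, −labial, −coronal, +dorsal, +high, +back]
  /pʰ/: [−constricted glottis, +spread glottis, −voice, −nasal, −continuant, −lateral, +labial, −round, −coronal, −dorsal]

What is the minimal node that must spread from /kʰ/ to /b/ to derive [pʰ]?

Glottal

The alternation /b/ → [pʰ] changes [voice], [spread glottis] and nothing else.
The smallest constituent containing every changed terminal is Glottal — each of its daughters lacks at least one of the affected features.
Delinking /b/'s Glottal and associating /kʰ/'s Glottal gives precisely the feature bundle of [pʰ].
[dorsal], [labial] stay as in /b/ although /kʰ/ differs there, so no node dominating them spread; among the remaining candidates Glottal is the lowest that derives the output.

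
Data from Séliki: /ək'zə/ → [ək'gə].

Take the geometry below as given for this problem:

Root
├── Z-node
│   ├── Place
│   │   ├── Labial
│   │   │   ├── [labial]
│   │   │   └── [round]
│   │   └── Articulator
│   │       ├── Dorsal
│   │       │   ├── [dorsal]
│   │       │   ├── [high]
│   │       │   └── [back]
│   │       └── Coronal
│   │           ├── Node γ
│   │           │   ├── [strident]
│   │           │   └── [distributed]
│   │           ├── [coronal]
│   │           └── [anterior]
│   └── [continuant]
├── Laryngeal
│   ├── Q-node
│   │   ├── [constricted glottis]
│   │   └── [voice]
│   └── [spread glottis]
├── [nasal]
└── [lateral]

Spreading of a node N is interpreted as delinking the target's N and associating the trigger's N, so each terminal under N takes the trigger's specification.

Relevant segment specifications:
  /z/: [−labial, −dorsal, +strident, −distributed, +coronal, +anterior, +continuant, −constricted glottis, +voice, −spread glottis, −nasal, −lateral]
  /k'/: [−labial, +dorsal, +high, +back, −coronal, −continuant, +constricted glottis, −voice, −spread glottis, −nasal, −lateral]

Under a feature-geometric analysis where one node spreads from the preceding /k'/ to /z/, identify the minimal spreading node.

Z-node

The alternation /z/ → [g] changes [continuant], [coronal], [anterior], [distributed], [strident], [dorsal], [high], [back] and nothing else.
These terminals are all dominated by Z-node, and no proper subconstituent of Z-node covers them all; Z-node is their lowest common ancestor.
If Z-node spreads, every terminal under it takes /k'/'s value, producing [g] as observed.
[voice], [constricted glottis] — on which /k'/ differs from /z/ — are unchanged, so Root cannot have spread; the constituent is no larger than Z-node.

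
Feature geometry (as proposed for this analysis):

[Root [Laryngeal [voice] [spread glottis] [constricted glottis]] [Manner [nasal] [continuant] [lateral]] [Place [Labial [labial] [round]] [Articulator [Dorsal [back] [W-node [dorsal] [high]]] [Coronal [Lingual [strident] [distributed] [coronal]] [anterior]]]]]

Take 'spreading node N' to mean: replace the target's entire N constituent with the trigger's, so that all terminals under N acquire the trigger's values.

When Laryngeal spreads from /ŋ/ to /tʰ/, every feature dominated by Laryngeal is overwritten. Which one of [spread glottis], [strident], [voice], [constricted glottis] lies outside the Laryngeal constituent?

Laryngeal dominates exactly [voice], [spread glottis], [constricted glottis].
Of the listed options, [constricted glottis], [spread glottis], [voice] are among these and would be overwritten by spreading Laryngeal.
[strident] attaches under Lingual, not under Laryngeal, so /tʰ/ retains its own value for [strident].

[strident]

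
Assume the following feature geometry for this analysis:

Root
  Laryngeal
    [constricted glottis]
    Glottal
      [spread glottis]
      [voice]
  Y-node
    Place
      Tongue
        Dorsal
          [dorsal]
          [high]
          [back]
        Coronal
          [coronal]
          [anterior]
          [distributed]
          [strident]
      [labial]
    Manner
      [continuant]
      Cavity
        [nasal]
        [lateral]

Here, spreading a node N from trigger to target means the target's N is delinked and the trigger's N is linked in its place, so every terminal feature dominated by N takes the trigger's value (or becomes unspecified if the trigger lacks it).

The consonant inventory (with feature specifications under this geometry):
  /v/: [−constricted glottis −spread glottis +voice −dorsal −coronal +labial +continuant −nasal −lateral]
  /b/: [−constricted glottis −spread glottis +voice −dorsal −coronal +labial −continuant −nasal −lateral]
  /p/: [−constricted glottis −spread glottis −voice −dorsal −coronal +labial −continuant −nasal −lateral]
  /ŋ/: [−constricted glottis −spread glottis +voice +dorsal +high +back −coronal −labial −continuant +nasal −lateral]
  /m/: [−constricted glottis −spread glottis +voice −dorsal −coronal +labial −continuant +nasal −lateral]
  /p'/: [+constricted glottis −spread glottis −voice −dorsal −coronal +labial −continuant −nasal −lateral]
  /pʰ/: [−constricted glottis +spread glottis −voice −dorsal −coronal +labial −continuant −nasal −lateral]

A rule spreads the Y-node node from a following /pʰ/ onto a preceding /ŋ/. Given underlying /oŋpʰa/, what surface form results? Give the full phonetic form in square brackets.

Terminals under Y-node in this geometry: [dorsal], [high], [back], [coronal], [anterior], [distributed], [strident], [labial], [continuant], [nasal], [lateral].
The target acquires /pʰ/'s values for everything under Y-node — [−dorsal], [−coronal], [+labial], [−continuant], [−nasal], [−lateral] — while keeping its own [constricted glottis], [spread glottis], [voice].
The resulting bundle matches /b/ in the inventory; substituting it for /ŋ/ gives [obpʰa].

[obpʰa]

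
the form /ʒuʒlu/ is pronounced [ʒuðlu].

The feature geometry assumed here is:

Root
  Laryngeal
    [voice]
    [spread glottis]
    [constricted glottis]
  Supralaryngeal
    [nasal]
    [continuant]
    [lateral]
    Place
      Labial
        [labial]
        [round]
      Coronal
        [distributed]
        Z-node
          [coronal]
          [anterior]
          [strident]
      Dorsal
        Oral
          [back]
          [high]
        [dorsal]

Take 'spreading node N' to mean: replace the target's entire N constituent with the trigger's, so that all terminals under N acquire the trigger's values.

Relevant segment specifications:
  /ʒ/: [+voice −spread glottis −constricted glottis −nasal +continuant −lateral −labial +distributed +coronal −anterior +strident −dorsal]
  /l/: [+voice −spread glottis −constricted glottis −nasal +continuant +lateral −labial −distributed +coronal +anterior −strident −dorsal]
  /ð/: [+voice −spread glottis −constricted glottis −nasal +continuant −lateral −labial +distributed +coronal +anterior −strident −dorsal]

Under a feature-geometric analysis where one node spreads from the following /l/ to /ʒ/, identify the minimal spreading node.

Z-node

/ʒ/ and [ð] differ in [anterior], [strident]; every other specified feature is identical.
In this geometry the lowest node dominating all of them is Z-node: every daughter of Z-node dominates only a proper subset, so no lower node suffices.
If Z-node spreads, every terminal under it takes /l/'s value, producing [ð] as observed.
Since [distributed] is preserved even though /l/ disagrees there, no node above Z-node spread.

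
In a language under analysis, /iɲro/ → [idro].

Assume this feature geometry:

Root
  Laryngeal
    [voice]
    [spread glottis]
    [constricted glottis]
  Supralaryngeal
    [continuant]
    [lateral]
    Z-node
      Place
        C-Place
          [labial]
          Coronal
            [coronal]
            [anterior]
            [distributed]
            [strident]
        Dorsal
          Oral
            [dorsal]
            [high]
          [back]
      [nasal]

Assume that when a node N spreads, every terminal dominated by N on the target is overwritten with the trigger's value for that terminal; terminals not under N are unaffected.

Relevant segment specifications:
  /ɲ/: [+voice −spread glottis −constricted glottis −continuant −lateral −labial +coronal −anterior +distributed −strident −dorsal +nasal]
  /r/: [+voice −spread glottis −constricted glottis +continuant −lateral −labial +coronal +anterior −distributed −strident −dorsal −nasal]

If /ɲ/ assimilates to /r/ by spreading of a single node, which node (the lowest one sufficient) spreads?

Feature comparison: [nasal], [anterior], [distributed] differ between /ɲ/ and [d]; the remaining terminals match.
Tracing each changed feature up the tree, the paths first meet at Z-node; any lower node misses at least one of them.
Delinking /ɲ/'s Z-node and associating /r/'s Z-node gives precisely the feature bundle of [d].
Since [continuant] is preserved even though /r/ disagrees there, no node above Z-node spread.

Z-node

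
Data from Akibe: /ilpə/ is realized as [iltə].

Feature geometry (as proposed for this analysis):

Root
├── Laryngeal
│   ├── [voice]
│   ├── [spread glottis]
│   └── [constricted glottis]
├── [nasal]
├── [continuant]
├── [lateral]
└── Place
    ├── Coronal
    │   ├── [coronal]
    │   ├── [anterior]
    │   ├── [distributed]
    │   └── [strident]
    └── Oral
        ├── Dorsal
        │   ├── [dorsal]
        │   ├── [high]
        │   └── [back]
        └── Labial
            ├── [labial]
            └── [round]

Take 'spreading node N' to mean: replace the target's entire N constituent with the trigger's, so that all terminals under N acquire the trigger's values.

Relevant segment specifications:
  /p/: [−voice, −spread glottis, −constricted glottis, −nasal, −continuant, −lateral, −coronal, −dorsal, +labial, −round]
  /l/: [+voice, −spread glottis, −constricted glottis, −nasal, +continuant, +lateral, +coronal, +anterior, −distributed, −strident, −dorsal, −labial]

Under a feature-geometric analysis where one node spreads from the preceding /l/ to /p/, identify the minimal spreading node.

Place

Feature comparison: [labial], [round], [coronal], [anterior], [distributed], [strident] differ between /p/ and [t]; the remaining terminals match.
Tracing each changed feature up the tree, the paths first meet at Place; any lower node misses at least one of them.
If Place spreads, every terminal under it takes /l/'s value, producing [t] as observed.
Since [continuant], [voice] are preserved even though /l/ disagrees there, no node above Place spread.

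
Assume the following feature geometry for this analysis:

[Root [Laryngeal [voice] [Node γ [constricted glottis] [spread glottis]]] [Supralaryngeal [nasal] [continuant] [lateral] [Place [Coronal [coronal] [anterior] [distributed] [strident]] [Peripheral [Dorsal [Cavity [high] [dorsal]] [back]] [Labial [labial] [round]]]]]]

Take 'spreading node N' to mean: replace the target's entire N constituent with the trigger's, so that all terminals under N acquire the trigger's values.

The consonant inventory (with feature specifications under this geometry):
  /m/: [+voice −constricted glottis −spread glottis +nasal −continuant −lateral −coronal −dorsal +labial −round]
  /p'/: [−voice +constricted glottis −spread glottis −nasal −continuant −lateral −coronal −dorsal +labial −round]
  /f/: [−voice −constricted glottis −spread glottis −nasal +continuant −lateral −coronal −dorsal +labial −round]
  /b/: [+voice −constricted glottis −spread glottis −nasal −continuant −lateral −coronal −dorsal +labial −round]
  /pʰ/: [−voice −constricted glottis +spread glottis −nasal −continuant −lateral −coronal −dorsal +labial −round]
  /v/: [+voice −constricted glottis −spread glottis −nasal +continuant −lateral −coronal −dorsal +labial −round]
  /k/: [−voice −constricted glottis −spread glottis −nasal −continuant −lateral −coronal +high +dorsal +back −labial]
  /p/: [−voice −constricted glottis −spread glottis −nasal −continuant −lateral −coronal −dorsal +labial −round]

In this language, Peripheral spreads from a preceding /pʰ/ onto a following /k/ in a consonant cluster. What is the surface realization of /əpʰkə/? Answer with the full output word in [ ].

The Peripheral node dominates the terminals [high], [dorsal], [back], [labial], [round].
The target acquires /pʰ/'s values for everything under Peripheral — [−dorsal], [+labial], [−round] — while keeping its own [voice], [constricted glottis], [spread glottis], ….
This feature bundle is that of [p], so /əpʰkə/ surfaces as [əpʰpə].

[əpʰpə]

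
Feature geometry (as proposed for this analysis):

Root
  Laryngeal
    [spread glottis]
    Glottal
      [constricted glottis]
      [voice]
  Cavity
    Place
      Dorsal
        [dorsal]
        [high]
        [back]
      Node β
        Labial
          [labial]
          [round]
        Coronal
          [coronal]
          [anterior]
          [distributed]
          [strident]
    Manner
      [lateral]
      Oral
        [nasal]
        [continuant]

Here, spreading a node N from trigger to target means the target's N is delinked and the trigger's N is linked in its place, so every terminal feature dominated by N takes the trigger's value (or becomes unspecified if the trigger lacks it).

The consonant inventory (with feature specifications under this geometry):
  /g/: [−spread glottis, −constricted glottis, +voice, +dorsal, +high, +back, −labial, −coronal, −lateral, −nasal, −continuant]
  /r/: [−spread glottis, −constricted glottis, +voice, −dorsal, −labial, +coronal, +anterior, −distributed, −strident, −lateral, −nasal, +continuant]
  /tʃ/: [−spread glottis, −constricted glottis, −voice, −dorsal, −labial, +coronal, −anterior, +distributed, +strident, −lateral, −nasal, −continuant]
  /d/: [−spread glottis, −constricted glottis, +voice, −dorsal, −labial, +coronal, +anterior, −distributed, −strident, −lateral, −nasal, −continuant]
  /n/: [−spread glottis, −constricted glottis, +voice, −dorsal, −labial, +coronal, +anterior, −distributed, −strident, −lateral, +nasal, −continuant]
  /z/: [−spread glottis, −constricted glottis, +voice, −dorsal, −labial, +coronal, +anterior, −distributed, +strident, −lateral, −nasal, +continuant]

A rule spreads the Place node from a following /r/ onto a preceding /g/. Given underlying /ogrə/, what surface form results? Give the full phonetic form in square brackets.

[odrə]

The Place node dominates the terminals [dorsal], [high], [back], [labial], [round], [coronal], [anterior], [distributed], [strident].
Spreading Place from /r/ onto /g/ replaces those values with /r/'s: [−dorsal], [−labial], [+coronal], [+anterior], [−distributed], [−strident]. Features outside Place ([spread glottis], [constricted glottis], [voice], …) stay as in /g/.
The resulting bundle matches /d/ in the inventory; substituting it for /g/ gives [odrə].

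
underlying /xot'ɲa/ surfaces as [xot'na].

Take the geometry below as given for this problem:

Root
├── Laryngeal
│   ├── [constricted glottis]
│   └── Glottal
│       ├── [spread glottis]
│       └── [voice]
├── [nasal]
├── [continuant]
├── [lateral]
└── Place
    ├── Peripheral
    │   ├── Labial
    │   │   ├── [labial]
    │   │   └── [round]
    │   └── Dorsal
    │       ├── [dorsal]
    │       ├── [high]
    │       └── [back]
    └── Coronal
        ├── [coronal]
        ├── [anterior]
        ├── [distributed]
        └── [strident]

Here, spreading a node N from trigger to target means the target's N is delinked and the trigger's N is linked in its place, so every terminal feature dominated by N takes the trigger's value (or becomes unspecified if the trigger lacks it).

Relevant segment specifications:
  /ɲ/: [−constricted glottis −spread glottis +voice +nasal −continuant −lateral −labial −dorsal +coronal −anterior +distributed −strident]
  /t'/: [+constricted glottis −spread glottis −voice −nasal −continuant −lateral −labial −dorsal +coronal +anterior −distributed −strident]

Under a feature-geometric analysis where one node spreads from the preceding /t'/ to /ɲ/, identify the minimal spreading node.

Comparing /ɲ/ with its surface form [n], the features that change are [anterior], [distributed].
Tracing each changed feature up the tree, the paths first meet at Coronal; any lower node misses at least one of them.
Spreading Coronal from /t'/ overwrites each of those terminals with /t'/'s values, yielding exactly [n].
[nasal], [voice] stay as in /ɲ/ although /t'/ differs there, so no node dominating them spread; among the remaining candidates Coronal is the lowest that derives the output.

Coronal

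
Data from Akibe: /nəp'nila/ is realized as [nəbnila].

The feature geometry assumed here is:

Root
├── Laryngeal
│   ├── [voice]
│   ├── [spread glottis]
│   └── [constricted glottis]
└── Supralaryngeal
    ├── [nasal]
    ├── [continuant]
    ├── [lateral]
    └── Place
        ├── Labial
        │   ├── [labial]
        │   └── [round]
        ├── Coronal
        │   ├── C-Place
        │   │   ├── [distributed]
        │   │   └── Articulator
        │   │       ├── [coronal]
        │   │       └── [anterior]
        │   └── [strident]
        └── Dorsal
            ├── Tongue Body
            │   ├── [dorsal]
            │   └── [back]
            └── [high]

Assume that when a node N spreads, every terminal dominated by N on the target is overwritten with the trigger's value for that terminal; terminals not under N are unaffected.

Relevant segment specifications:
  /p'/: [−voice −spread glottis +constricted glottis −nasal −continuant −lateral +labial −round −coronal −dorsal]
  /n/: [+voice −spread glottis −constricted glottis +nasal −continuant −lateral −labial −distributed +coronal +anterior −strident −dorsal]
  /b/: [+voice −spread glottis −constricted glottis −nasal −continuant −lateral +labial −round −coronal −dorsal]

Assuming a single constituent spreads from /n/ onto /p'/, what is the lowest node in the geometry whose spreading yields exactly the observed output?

/p'/ and [b] differ in [voice], [constricted glottis]; every other specified feature is identical.
Tracing each changed feature up the tree, the paths first meet at Laryngeal; any lower node misses at least one of them.
Spreading Laryngeal from /n/ overwrites each of those terminals with /n/'s values, yielding exactly [b].
[nasal], [labial] — on which /n/ differs from /p'/ — are unchanged, so Root cannot have spread; the constituent is no larger than Laryngeal.

Laryngeal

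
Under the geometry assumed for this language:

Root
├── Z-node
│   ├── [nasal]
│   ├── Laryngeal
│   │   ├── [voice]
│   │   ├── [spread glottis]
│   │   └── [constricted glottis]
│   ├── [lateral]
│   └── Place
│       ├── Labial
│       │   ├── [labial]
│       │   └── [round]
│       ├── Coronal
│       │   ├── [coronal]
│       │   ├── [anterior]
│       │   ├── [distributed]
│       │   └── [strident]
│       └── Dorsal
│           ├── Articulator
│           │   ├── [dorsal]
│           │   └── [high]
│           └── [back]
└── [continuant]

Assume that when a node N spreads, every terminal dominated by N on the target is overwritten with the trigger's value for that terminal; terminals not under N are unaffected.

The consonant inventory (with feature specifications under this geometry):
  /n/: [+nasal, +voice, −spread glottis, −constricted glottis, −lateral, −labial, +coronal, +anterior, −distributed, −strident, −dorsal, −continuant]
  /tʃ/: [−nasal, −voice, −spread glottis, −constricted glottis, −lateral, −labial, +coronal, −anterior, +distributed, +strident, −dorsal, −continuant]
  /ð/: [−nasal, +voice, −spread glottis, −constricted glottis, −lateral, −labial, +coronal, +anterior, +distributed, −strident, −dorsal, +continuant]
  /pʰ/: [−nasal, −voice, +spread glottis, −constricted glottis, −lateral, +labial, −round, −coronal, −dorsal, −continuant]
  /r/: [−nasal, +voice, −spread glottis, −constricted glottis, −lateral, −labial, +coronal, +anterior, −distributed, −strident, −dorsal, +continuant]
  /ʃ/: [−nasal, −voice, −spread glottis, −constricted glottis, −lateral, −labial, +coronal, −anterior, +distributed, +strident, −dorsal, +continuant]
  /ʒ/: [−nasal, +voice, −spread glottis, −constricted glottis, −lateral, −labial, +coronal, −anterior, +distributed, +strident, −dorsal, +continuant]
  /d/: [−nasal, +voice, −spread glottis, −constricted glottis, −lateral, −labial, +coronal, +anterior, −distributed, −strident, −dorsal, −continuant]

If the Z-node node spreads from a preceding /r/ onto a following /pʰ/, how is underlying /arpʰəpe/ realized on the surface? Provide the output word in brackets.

Z-node immediately or transitively dominates [nasal], [voice], [spread glottis], [constricted glottis], [lateral], [labial], [round], [coronal], [anterior], [distributed], [strident], [dorsal], [high], [back].
The target acquires /r/'s values for everything under Z-node — [−nasal], [+voice], [−spread glottis], [−constricted glottis], [−lateral], [−labial], [+coronal], [+anterior], [−distributed], [−strident], [−dorsal] — while keeping its own [continuant].
Among the inventory, only /d/ has exactly this specification, giving the surface form [ardəpe].

[ardəpe]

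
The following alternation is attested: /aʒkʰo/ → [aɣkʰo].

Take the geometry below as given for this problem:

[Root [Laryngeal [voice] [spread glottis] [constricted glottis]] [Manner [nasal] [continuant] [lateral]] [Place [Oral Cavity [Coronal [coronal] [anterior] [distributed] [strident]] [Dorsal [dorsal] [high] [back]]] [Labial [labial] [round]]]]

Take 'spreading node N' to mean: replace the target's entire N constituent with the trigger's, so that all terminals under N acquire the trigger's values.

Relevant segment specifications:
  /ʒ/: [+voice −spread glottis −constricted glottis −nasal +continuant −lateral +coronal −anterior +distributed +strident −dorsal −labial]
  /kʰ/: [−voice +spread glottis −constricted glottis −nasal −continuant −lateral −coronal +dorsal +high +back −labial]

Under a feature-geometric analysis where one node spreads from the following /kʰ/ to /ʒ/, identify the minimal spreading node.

/ʒ/ and [ɣ] differ in [coronal], [anterior], [distributed], [strident], [dorsal], [high], [back]; every other specified feature is identical.
The smallest constituent containing every changed terminal is Oral Cavity — each of its daughters lacks at least one of the affected features.
Spreading Oral Cavity from /kʰ/ overwrites each of those terminals with /kʰ/'s values, yielding exactly [ɣ].
Features on which the two segments disagree outside Oral Cavity, such as [spread glottis], [continuant], are unchanged — nothing dominating them spread, and Oral Cavity is the minimal sufficient constituent.

Oral Cavity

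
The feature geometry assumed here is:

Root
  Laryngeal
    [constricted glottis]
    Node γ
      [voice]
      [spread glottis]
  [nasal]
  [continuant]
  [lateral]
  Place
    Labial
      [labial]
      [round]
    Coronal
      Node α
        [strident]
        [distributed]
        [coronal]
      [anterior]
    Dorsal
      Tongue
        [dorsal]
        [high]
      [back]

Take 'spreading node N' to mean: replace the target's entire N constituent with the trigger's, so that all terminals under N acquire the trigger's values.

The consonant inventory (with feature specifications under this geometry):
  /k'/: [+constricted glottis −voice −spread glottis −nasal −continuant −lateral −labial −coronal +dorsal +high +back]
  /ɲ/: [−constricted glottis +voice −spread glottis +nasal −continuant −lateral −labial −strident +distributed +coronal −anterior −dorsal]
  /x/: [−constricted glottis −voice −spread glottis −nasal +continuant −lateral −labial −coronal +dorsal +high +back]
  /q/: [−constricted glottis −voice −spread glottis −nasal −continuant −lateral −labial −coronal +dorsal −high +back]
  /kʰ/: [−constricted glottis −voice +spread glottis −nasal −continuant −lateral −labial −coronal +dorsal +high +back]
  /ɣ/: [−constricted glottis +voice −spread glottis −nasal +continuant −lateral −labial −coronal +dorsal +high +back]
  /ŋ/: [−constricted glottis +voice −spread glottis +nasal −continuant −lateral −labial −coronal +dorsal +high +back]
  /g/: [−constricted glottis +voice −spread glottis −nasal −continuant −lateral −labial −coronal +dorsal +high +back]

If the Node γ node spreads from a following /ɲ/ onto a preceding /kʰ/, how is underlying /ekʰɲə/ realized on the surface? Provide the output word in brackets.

Terminals under Node γ in this geometry: [voice], [spread glottis].
The target acquires /ɲ/'s values for everything under Node γ — [+voice], [−spread glottis] — while keeping its own [constricted glottis], [nasal], [continuant], ….
The resulting bundle matches /g/ in the inventory; substituting it for /kʰ/ gives [egɲə].

[egɲə]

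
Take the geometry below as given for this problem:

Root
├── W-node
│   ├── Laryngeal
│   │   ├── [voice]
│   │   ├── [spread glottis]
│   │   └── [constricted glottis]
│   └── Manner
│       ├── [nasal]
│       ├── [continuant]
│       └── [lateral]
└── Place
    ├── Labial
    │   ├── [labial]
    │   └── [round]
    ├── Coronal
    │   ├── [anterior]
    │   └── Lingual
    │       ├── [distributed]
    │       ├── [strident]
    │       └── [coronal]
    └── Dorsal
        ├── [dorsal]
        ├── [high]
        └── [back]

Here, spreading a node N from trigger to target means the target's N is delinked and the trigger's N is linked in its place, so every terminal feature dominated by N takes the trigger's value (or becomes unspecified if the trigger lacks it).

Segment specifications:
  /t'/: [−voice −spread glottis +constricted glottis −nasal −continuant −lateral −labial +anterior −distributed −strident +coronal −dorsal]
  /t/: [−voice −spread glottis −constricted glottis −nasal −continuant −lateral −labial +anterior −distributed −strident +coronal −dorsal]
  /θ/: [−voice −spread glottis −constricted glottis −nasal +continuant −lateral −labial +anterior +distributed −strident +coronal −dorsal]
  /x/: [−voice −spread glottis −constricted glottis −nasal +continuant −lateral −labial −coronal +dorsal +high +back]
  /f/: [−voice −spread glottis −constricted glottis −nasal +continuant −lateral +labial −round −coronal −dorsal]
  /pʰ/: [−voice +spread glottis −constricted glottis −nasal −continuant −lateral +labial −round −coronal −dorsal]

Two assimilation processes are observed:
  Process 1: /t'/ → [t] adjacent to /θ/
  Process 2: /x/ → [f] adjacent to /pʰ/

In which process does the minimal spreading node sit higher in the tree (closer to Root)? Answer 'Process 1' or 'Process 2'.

Process 2

In Process 1, [constricted glottis] changes, so the minimal spreading node is [constricted glottis] at depth 3.
Process 2: the features that change are [labial], [round], [dorsal], [high], [back]; the minimal node is Place (depth 1).
Depth 1 < depth 3; Process 2 involves the structurally higher constituent Place.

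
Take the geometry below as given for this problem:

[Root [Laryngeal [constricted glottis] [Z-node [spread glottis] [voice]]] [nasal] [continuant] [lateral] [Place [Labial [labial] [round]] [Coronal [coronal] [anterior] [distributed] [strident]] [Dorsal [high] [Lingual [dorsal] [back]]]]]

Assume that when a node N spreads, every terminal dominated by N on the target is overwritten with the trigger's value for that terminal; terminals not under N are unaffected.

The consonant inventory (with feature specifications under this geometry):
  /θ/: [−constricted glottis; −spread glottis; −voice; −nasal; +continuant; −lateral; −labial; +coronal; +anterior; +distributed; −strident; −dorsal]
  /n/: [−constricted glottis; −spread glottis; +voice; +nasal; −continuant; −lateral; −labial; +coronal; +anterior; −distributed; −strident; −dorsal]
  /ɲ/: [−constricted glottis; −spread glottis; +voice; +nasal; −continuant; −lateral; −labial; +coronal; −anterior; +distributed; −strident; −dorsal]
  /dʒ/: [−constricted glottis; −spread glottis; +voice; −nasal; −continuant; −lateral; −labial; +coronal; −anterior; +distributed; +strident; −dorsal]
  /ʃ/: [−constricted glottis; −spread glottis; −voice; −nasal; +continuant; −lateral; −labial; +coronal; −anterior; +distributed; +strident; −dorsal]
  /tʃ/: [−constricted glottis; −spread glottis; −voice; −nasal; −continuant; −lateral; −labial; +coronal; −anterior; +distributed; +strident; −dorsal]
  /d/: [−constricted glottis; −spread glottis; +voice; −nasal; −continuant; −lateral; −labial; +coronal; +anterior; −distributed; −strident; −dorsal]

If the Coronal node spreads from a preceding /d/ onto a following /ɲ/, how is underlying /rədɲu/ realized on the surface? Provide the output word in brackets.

The Coronal node dominates the terminals [coronal], [anterior], [distributed], [strident].
The target acquires /d/'s values for everything under Coronal — [+coronal], [+anterior], [−distributed], [−strident] — while keeping its own [constricted glottis], [spread glottis], [voice], ….
The resulting bundle matches /n/ in the inventory; substituting it for /ɲ/ gives [rədnu].

[rədnu]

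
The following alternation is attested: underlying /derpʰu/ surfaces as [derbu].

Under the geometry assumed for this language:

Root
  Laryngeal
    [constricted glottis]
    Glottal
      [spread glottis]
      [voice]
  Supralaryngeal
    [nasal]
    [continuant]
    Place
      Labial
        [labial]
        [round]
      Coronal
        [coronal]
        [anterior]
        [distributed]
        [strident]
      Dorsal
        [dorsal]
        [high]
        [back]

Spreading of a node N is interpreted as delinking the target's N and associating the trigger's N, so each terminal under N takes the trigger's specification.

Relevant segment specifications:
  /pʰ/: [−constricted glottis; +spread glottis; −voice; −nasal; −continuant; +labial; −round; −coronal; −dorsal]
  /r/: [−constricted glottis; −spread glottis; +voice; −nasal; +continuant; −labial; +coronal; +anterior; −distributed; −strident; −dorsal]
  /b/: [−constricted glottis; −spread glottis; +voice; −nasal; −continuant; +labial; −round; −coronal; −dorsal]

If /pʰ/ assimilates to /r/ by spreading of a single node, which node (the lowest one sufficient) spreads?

/pʰ/ and [b] differ in [voice], [spread glottis]; every other specified feature is identical.
The smallest constituent containing every changed terminal is Glottal — each of its daughters lacks at least one of the affected features.
If Glottal spreads, every terminal under it takes /r/'s value, producing [b] as observed.
[labial], [continuant] stay as in /pʰ/ although /r/ differs there, so no node dominating them spread; among the remaining candidates Glottal is the lowest that derives the output.

Glottal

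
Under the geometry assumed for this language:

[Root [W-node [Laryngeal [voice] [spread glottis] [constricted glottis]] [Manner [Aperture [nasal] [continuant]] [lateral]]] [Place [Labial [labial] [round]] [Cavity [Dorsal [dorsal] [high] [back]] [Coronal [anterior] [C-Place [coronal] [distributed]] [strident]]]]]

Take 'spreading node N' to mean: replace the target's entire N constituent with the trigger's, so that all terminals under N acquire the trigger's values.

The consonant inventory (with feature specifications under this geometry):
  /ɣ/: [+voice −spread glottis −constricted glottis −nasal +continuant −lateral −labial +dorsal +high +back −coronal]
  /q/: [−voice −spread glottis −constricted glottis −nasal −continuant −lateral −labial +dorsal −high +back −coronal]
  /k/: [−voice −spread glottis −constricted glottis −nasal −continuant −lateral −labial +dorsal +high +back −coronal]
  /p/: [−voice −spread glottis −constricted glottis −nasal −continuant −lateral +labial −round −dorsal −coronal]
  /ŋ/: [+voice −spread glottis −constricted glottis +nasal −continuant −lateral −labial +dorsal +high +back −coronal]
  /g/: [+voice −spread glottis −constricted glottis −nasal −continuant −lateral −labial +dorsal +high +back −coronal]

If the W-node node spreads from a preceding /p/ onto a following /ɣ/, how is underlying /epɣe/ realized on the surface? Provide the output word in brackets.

[epke]

Terminals under W-node in this geometry: [voice], [spread glottis], [constricted glottis], [nasal], [continuant], [lateral].
The target acquires /p/'s values for everything under W-node — [−voice], [−spread glottis], [−constricted glottis], [−nasal], [−continuant], [−lateral] — while keeping its own [labial], [dorsal], [high], ….
The resulting bundle matches /k/ in the inventory; substituting it for /ɣ/ gives [epke].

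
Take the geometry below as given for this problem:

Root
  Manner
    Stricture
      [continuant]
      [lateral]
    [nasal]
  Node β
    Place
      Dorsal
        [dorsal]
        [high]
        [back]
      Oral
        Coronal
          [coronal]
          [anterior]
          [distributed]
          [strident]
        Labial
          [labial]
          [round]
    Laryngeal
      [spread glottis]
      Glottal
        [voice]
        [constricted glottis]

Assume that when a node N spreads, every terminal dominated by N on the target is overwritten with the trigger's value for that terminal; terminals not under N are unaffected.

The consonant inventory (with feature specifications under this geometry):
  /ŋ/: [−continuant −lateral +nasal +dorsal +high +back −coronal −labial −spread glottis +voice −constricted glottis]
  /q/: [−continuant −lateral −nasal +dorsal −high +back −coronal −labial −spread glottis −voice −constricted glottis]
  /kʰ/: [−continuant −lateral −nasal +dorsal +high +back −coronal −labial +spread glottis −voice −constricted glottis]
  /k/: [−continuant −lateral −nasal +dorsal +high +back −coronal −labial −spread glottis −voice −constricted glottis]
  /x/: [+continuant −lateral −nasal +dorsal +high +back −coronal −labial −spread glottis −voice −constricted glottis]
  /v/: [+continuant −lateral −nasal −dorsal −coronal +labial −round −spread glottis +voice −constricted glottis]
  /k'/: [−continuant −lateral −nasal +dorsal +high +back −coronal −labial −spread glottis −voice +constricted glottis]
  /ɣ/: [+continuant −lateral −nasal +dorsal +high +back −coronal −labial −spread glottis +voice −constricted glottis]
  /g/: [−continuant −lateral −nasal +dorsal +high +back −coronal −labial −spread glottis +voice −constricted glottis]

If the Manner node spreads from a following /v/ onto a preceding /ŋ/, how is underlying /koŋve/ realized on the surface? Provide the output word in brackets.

[koɣve]

Manner immediately or transitively dominates [continuant], [lateral], [nasal].
The target acquires /v/'s values for everything under Manner — [+continuant], [−lateral], [−nasal] — while keeping its own [dorsal], [high], [back], ….
Among the inventory, only /ɣ/ has exactly this specification, giving the surface form [koɣve].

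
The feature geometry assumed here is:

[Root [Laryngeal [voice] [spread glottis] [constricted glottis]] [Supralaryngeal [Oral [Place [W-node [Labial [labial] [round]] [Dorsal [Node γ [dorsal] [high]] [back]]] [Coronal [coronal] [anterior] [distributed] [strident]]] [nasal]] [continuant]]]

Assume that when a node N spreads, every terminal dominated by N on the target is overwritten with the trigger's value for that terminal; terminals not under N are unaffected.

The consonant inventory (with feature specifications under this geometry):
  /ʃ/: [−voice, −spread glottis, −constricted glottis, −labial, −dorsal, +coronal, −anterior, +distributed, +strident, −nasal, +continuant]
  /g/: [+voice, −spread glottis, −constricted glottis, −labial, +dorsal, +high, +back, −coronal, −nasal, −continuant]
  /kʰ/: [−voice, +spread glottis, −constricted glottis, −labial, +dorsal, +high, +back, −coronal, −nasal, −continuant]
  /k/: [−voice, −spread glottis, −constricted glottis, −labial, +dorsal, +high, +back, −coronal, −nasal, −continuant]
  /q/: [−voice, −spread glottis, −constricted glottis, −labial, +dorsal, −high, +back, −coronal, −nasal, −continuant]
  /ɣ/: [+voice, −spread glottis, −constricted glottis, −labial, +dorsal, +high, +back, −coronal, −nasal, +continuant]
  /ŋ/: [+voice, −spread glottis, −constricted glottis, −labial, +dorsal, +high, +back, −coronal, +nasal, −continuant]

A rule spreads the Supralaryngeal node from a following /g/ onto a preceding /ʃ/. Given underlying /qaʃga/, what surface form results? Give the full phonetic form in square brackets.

[qakga]

Terminals under Supralaryngeal in this geometry: [labial], [round], [dorsal], [high], [back], [coronal], [anterior], [distributed], [strident], [nasal], [continuant].
The target acquires /g/'s values for everything under Supralaryngeal — [−labial], [+dorsal], [+high], [+back], [−coronal], [−nasal], [−continuant] — while keeping its own [voice], [spread glottis], [constricted glottis].
This feature bundle is that of [k], so /qaʃga/ surfaces as [qakga].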